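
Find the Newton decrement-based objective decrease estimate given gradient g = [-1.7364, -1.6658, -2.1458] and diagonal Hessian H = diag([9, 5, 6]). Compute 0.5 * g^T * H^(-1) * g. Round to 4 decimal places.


Step 1: H is diagonal, so H^(-1) * g = [-0.1929, -0.3332, -0.3576].
Step 2: g^T H^(-1) g = sum_i g_i^2 / H_ii
  = (-1.7364)^2/9 + (-1.6658)^2/5 + (-2.1458)^2/6
  = 0.335 + 0.555 + 0.7674 = 1.6574
Step 3: Objective decrease = 0.5 * g^T H^(-1) g = 0.8287


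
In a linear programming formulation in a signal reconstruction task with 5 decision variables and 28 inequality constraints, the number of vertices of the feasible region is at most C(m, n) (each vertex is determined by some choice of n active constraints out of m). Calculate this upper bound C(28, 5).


Each vertex corresponds to some choice of n active constraints out of m, so the number of vertices is at most C(m, n) = m! / (n!(m-n)!).
m = 28, n = 5
Numerator: 28 * 27 * 26 * 25 * 24
Denominator: 5! = 120
C(28, 5) = 98280


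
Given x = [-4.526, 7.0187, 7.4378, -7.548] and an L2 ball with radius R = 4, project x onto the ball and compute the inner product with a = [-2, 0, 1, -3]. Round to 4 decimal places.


Step 1: Compute ||x|| (intermediates to 6 decimals).
||x|| = sqrt((-4.526)^2 + 7.0187^2 + 7.4378^2 + (-7.548)^2) = 13.49222
Step 2: Project.
Since ||x|| > R, scale = R/||x|| = 4/13.49222 = 0.296467, proj(x) = scale * x
proj(x) = [-1.34181, 2.080813, 2.205062, -2.237733]
Step 3: Dot product.
a^T * proj(x) = -2*(-1.34181) + 0*2.080813 + 1*2.205062 - 3*(-2.237733) = 11.6019


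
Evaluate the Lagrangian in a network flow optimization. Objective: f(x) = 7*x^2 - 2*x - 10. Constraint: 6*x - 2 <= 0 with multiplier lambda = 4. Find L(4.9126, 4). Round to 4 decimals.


Step 1: Evaluate f(x).
f(4.9126) = 7*4.9126^2 - 2*4.9126 - 10 = 149.1103
Step 2: Evaluate g(x).
g(4.9126) = 6*4.9126 - 2 = 27.4756
Step 3: Compute Lagrangian.
L = 149.1103 + 4*27.4756 = 259.0127


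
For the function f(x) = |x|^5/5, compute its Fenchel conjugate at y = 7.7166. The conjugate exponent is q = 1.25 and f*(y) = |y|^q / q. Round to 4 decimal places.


The conjugate exponent q satisfies 1/p + 1/q = 1.
p = 5, so q = 5/(5 - 1) = 1.25
|y|^q = 7.7166^1.25 = 12.8612
f*(7.7166) = 12.8612 / 1.25 = 10.289


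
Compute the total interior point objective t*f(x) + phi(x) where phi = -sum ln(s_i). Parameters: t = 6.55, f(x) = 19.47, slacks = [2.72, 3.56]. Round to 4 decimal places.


Step 1: Compute log-barrier.
ln values: [1.0006, 1.2698]
phi = -(1.0006 + 1.2698) = -2.2704
Step 2: Compute augmented objective.
t*f(x) = 6.55*19.47 = 127.5285
Total = 127.5285 - 2.2704 = 125.2581


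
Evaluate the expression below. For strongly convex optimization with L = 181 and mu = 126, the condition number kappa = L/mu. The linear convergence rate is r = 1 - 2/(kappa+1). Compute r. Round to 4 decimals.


Step 1: Compute the condition number.
kappa = L/mu = 181/126 = 1.4365
Step 2: Compute the convergence rate.
r = 1 - 2/(kappa + 1) = 1 - 2*mu/(L + mu) = (L - mu)/(L + mu) = 55/307 = 0.1792


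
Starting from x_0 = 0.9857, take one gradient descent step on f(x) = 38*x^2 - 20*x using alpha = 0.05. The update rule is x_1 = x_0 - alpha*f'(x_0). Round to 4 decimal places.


We compute the gradient at x_0 and apply the update.
f'(x) = 76*x - 20
f'(0.9857) = 76*0.9857 - 20 = 54.9132
x_1 = 0.9857 - 0.05*54.9132 = -1.76


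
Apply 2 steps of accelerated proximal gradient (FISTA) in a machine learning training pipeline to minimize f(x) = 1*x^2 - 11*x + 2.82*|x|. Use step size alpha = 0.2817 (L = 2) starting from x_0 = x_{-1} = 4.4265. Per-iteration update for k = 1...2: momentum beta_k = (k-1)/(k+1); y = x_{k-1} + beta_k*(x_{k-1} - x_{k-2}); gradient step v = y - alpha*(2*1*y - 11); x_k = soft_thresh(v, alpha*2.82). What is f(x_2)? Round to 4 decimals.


FISTA on f(x) = 1*x^2 - 11*x + 2.82*|x|
L = 2, alpha = 0.2817
Iteration 1: beta = 0.0, y = 4.4265 + 0.0*(4.4265 - 4.4265) = 4.4265
  grad(y) = -2.147, v = y - alpha*grad = 5.0313
  prox(v) = soft_thresh(5.0313, 0.7944) = 4.2369
Iteration 2: beta = 0.3333, y = 4.2369 + 0.3333*(4.2369 - 4.4265) = 4.1737
  grad(y) = -2.6526, v = y - alpha*grad = 4.9209
  prox(v) = soft_thresh(4.9209, 0.7944) = 4.1266
f(x_2) = 1*4.1266^2 - 11*4.1266 + 2.82*|4.1266| = -16.7268


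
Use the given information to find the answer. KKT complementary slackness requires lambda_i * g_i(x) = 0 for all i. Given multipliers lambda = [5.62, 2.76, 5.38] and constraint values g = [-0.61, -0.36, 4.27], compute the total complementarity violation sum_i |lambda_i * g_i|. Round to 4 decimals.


KKT complementary slackness check:
lambda_1 * g_1 = 5.62 * -0.61 = -3.4282
lambda_2 * g_2 = 2.76 * -0.36 = -0.9936
lambda_3 * g_3 = 5.38 * 4.27 = 22.9726
Total violation = 3.4282 + 0.9936 + 22.9726 = 27.3944


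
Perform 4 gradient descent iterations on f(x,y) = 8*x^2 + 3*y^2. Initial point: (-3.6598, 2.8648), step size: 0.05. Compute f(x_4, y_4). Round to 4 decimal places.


Gradient descent on f(x,y) = 8*x^2 + 3*y^2.
Starting point: (-3.6598, 2.8648), alpha = 0.05
Step 1: grad_x = 2*8*-3.6598 = -58.5568, grad_y = 2*3*2.8648 = 17.1888
  x_1 = -3.6598 - 0.05*-58.5568 = -0.732
  y_1 = 2.8648 - 0.05*17.1888 = 2.0054
Step 2: grad_x = 2*8*-0.732 = -11.7114, grad_y = 2*3*2.0054 = 12.0322
  x_2 = -0.732 - 0.05*-11.7114 = -0.1464
  y_2 = 2.0054 - 0.05*12.0322 = 1.4038
Step 3: grad_x = 2*8*-0.1464 = -2.3423, grad_y = 2*3*1.4038 = 8.4225
  x_3 = -0.1464 - 0.05*-2.3423 = -0.0293
  y_3 = 1.4038 - 0.05*8.4225 = 0.9826
Step 4: grad_x = 2*8*-0.0293 = -0.4685, grad_y = 2*3*0.9826 = 5.8958
  x_4 = -0.0293 - 0.05*-0.4685 = -0.0059
  y_4 = 0.9826 - 0.05*5.8958 = 0.6878
f(-0.0059, 0.6878) = 8*(-0.0059)^2 + 3*0.6878^2 = 1.4196


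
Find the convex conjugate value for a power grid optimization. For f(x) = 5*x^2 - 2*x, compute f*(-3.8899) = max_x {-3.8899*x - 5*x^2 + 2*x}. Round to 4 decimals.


f*(y) = sup_x {y*x - a*x^2 - b*x} = sup_x {(y-b)*x - a*x^2}
FOC: (y - b) - 2a*x = 0 => x* = (y - b)/(2a)
x* = (-3.8899 + 2)/(2*5) = -0.189
f*(-3.8899) = (y-b)^2/(4a) = (-3.8899 + 2)^2/(4*5)
= 3.5717/20 = 0.1786


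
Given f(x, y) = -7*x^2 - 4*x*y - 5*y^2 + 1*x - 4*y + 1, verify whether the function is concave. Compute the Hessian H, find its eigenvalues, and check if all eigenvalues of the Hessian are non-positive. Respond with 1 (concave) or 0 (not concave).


The Hessian of f(x,y) = -7*x^2 - 4*x*y - 5*y^2 + 1*x - 4*y + 1 is:
H = [[-14, -4], [-4, -10]]
Trace = -14 - 10 = -24
Determinant = -14*-10 - (-4)^2 = 124
Discriminant = (-24)^2 - 4*124 = 80.0
Eigenvalues: lambda_1 = -16.4721, lambda_2 = -7.5279
The function is concave.

1


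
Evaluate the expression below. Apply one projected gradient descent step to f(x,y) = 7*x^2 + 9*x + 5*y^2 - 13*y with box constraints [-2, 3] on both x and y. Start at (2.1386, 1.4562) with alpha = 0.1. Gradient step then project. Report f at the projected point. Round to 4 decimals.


Step 1: Compute gradient at (2.1386, 1.4562).
grad_x = 2*7*2.1386 + 9 = 38.9404
grad_y = 2*5*1.4562 - 13 = 1.562
Step 2: Gradient step.
x_raw = 2.1386 - 0.1*38.9404 = -1.7554
y_raw = 1.4562 - 0.1*1.562 = 1.3
Step 3: Project onto [-2, 3].
x_proj = clip(-1.7554) = -1.7554
y_proj = clip(1.3) = 1.3
Step 4: Evaluate f.
f(-1.7554, 1.3) = -2.678


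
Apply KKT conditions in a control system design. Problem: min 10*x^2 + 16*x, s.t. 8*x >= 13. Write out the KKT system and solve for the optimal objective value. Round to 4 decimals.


Step 1: Try lambda = 0 (constraint inactive).
x_unc = -16/(2*10) = -0.8
Check: 8*-0.8 = -6.4 < 13 -- violated!
Step 2: Constraint must be active: 8*x = 13
x* = 13/8 = 1.625
lambda = (2*10*1.625 + 16)/8 = 6.0625
Step 3: Compute optimal value.
f(x*) = 10*1.625^2 + 16*1.625 = 52.4063


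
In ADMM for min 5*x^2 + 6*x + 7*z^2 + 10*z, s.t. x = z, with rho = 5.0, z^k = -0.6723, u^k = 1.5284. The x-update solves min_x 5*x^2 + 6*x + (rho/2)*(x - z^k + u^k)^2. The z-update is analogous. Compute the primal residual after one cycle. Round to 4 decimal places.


ADMM iteration with rho = 5.0, z^k = -0.6723, u^k = 1.5284
Step 1: x-update.
Minimize 5*x^2 + 6*x + (5.0/2)*(x + 0.6723 + 1.5284)^2
FOC: (2*5 + 5.0)*x = -6 + 5.0*(-0.6723 - 1.5284)
x^{k+1} = -1.1336
Step 2: z-update.
Minimize 7*z^2 + 10*z + (5.0/2)*(-1.1336 - z + 1.5284)^2
FOC: (2*7 + 5.0)*z = -10 + 5.0*(-1.1336 + 1.5284)
z^{k+1} = -0.4224
Step 3: u-update.
u^{k+1} = 1.5284 - 1.1336 + 0.4224 = 0.8172
Step 4: Primal residual = |-1.1336 + 0.4224| = 0.7112


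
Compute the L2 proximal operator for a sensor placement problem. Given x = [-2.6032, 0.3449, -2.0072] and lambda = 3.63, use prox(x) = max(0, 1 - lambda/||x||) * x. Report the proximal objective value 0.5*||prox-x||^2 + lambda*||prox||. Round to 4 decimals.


Step 1: Compute ||x||.
||x|| = 3.3052
Step 2: Compute scaling factor.
scale = max(0, 1 - 3.63/3.3052) = 0.0
Step 3: prox(x) = [-0.0, 0.0, -0.0]
||prox(x)|| = 0.0
Step 4: Proximal objective.
0.5*||prox-x||^2 = 5.4622
lambda*||prox|| = 0.0
Total = 5.4622


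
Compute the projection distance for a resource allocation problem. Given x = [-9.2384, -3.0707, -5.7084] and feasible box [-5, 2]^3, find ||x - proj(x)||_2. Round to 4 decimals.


Project each component onto [-5, 2].
clip(-9.2384) = -5.0, clip(-3.0707) = -3.0707, clip(-5.7084) = -5.0
Projection = [-5.0, -3.0707, -5.0]
Squared diffs: [17.964, 0.0, 0.5018]
Distance = sqrt(18.4658) = 4.2972


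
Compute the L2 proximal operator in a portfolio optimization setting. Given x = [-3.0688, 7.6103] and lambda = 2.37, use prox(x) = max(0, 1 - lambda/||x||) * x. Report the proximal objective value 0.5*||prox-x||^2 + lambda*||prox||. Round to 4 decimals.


Step 1: Compute ||x||.
||x|| = 8.2057
Step 2: Compute scaling factor.
scale = max(0, 1 - 2.37/8.2057) = 0.7112
Step 3: prox(x) = [-2.1825, 5.4123]
||prox(x)|| = 5.8357
Step 4: Proximal objective.
0.5*||prox-x||^2 = 2.8085
lambda*||prox|| = 13.8306
Total = 16.6392


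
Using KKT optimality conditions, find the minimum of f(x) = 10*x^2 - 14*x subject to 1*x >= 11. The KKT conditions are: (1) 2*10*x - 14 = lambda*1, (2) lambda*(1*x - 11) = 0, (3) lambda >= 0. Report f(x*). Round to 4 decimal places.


Step 1: Try lambda = 0 (constraint inactive).
x_unc = 14/(2*10) = 0.7
Check: 1*0.7 = 0.7 < 11 -- violated!
Step 2: Constraint must be active: 1*x = 11
x* = 11/1 = 11.0
lambda = (2*10*11.0 - 14)/1 = 206.0
Step 3: Compute optimal value.
f(x*) = 10*11.0^2 - 14*11.0 = 1056.0


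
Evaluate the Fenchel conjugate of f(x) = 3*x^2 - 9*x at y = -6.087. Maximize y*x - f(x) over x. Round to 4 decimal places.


f*(y) = sup_x {y*x - a*x^2 - b*x} = sup_x {(y-b)*x - a*x^2}
FOC: (y - b) - 2a*x = 0 => x* = (y - b)/(2a)
x* = (-6.087 + 9)/(2*3) = 0.4855
f*(-6.087) = (y-b)^2/(4a) = (-6.087 + 9)^2/(4*3)
= 8.4856/12 = 0.7071


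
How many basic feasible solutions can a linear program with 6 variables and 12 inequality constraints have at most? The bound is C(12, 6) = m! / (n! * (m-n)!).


Each vertex corresponds to some choice of n active constraints out of m, so the number of vertices is at most C(m, n) = m! / (n!(m-n)!).
m = 12, n = 6
Numerator: 12 * 11 * 10 * 9 * 8 * 7
Denominator: 6! = 720
C(12, 6) = 924


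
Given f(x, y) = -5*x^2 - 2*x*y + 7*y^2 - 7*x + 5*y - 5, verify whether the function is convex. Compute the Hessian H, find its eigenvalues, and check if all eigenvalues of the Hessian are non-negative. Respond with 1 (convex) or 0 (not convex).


The Hessian of f(x,y) = -5*x^2 - 2*x*y + 7*y^2 - 7*x + 5*y - 5 is:
H = [[-10, -2], [-2, 14]]
Trace = -10 + 14 = 4
Determinant = -10*14 - (-2)^2 = -144
Discriminant = (4)^2 - 4*-144 = 592.0
Eigenvalues: lambda_1 = -10.1655, lambda_2 = 14.1655
The function is not convex.

0


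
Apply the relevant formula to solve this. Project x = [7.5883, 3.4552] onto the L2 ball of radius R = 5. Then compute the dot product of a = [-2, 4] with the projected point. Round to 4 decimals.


Step 1: Compute ||x|| (intermediates to 6 decimals).
||x|| = sqrt(7.5883^2 + 3.4552^2) = 8.337908
Step 2: Project.
Since ||x|| > R, scale = R/||x|| = 5/8.337908 = 0.599671, proj(x) = scale * x
proj(x) = [4.550483, 2.071983]
Step 3: Dot product.
a^T * proj(x) = -2*4.550483 + 4*2.071983 = -0.813


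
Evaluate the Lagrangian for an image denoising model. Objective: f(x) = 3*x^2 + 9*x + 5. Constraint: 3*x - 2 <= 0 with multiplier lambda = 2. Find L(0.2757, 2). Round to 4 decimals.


Step 1: Evaluate f(x).
f(0.2757) = 3*0.2757^2 + 9*0.2757 + 5 = 7.7093
Step 2: Evaluate g(x).
g(0.2757) = 3*0.2757 - 2 = -1.1729
Step 3: Compute Lagrangian.
L = 7.7093 + 2*-1.1729 = 5.3635


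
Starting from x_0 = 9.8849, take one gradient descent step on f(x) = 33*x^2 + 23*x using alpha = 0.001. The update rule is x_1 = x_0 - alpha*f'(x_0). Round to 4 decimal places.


We compute the gradient at x_0 and apply the update.
f'(x) = 66*x + 23
f'(9.8849) = 66*9.8849 + 23 = 675.4034
x_1 = 9.8849 - 0.001*675.4034 = 9.2095


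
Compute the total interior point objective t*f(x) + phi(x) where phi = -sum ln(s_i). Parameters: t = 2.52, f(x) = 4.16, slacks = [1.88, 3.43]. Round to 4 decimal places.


Step 1: Compute log-barrier.
ln values: [0.6313, 1.2326]
phi = -(0.6313 + 1.2326) = -1.8638
Step 2: Compute augmented objective.
t*f(x) = 2.52*4.16 = 10.4832
Total = 10.4832 - 1.8638 = 8.6194


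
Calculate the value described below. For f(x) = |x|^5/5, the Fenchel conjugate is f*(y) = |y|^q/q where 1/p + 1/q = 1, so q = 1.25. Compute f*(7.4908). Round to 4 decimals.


The conjugate exponent q satisfies 1/p + 1/q = 1.
p = 5, so q = 5/(5 - 1) = 1.25
|y|^q = 7.4908^1.25 = 12.3925
f*(7.4908) = 12.3925 / 1.25 = 9.914


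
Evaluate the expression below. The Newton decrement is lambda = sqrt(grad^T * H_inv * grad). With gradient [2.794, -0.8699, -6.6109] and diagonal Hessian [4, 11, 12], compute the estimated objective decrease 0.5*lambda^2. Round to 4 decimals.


Step 1: H is diagonal, so H^(-1) * g = [0.6985, -0.0791, -0.5509].
Step 2: g^T H^(-1) g = sum_i g_i^2 / H_ii
  = (2.794)^2/4 + (-0.8699)^2/11 + (-6.6109)^2/12
  = 1.9516 + 0.0688 + 3.642 = 5.6624
Step 3: Objective decrease = 0.5 * g^T H^(-1) g = 2.8312


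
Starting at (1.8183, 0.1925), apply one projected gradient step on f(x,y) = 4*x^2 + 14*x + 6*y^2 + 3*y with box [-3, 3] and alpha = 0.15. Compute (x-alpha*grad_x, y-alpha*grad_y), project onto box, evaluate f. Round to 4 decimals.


Step 1: Compute gradient at (1.8183, 0.1925).
grad_x = 2*4*1.8183 + 14 = 28.5464
grad_y = 2*6*0.1925 + 3 = 5.31
Step 2: Gradient step.
x_raw = 1.8183 - 0.15*28.5464 = -2.4637
y_raw = 0.1925 - 0.15*5.31 = -0.604
Step 3: Project onto [-3, 3].
x_proj = clip(-2.4637) = -2.4637
y_proj = clip(-0.604) = -0.604
Step 4: Evaluate f.
f(-2.4637, -0.604) = -9.8359


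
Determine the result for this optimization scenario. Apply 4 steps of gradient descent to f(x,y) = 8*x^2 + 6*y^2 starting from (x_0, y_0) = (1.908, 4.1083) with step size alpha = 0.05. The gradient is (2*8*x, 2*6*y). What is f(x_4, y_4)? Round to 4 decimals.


Gradient descent on f(x,y) = 8*x^2 + 6*y^2.
Starting point: (1.908, 4.1083), alpha = 0.05
Step 1: grad_x = 2*8*1.908 = 30.528, grad_y = 2*6*4.1083 = 49.2996
  x_1 = 1.908 - 0.05*30.528 = 0.3816
  y_1 = 4.1083 - 0.05*49.2996 = 1.6433
Step 2: grad_x = 2*8*0.3816 = 6.1056, grad_y = 2*6*1.6433 = 19.7198
  x_2 = 0.3816 - 0.05*6.1056 = 0.0763
  y_2 = 1.6433 - 0.05*19.7198 = 0.6573
Step 3: grad_x = 2*8*0.0763 = 1.2211, grad_y = 2*6*0.6573 = 7.8879
  x_3 = 0.0763 - 0.05*1.2211 = 0.0153
  y_3 = 0.6573 - 0.05*7.8879 = 0.2629
Step 4: grad_x = 2*8*0.0153 = 0.2442, grad_y = 2*6*0.2629 = 3.1552
  x_4 = 0.0153 - 0.05*0.2442 = 0.0031
  y_4 = 0.2629 - 0.05*3.1552 = 0.1052
f(0.0031, 0.1052) = 8*0.0031^2 + 6*0.1052^2 = 0.0664


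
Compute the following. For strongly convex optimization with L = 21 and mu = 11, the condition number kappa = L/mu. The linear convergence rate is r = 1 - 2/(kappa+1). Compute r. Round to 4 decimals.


Step 1: Compute the condition number.
kappa = L/mu = 21/11 = 1.9091
Step 2: Compute the convergence rate.
r = 1 - 2/(kappa + 1) = 1 - 2*mu/(L + mu) = (L - mu)/(L + mu) = 10/32 = 0.3125


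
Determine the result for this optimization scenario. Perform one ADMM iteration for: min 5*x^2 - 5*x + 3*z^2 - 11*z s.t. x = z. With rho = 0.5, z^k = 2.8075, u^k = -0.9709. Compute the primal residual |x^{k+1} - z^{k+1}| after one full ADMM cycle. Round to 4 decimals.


ADMM iteration with rho = 0.5, z^k = 2.8075, u^k = -0.9709
Step 1: x-update.
Minimize 5*x^2 - 5*x + (0.5/2)*(x - 2.8075 - 0.9709)^2
FOC: (2*5 + 0.5)*x = 5 + 0.5*(2.8075 + 0.9709)
x^{k+1} = 0.6561
Step 2: z-update.
Minimize 3*z^2 - 11*z + (0.5/2)*(0.6561 - z - 0.9709)^2
FOC: (2*3 + 0.5)*z = 11 + 0.5*(0.6561 - 0.9709)
z^{k+1} = 1.6681
Step 3: u-update.
u^{k+1} = -0.9709 + 0.6561 - 1.6681 = -1.9829
Step 4: Primal residual = |0.6561 - 1.6681| = 1.012


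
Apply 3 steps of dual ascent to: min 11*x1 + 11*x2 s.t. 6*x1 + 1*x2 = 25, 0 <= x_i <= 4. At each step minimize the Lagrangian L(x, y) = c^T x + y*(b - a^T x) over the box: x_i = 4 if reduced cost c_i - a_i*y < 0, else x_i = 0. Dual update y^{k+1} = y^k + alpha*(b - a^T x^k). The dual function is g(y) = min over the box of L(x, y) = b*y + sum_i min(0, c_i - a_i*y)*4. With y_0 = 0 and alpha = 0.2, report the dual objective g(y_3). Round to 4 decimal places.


Dual ascent for LP: min 11*x1 + 11*x2, 6*x1 + 1*x2 = 25, 0 <= x_i <= 4
Step 1: y^k = 0.0, reduced costs: (11.0, 11.0)
  x^k = (0.0, 0.0), subgradient = b - a^T x = 25.0
  y^{k+1} = 0.0 + 0.2*25.0 = 5.0
Step 2: y^k = 5.0, reduced costs: (-19.0, 6.0)
  x^k = (4.0, 0.0), subgradient = b - a^T x = 1.0
  y^{k+1} = 5.0 + 0.2*1.0 = 5.2
Step 3: y^k = 5.2, reduced costs: (-20.2, 5.8)
  x^k = (4.0, 0.0), subgradient = b - a^T x = 1.0
  y^{k+1} = 5.2 + 0.2*1.0 = 5.4
Dual objective at y_3 = 5.4: reduced costs (-21.4, 5.6), box minimizer x = (4.0, 0.0)
g(y_3) = b*y + (c1 - a1*y)*x1 + (c2 - a2*y)*x2 = 25*5.4 + (-21.4)*4.0 + 5.6*0.0 = 135.0 - 85.6 + 0.0 = 49.4


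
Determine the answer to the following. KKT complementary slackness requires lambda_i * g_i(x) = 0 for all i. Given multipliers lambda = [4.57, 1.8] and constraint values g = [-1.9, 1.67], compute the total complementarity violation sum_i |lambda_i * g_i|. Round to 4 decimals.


KKT complementary slackness check:
lambda_1 * g_1 = 4.57 * -1.9 = -8.683
lambda_2 * g_2 = 1.8 * 1.67 = 3.006
Total violation = 8.683 + 3.006 = 11.689


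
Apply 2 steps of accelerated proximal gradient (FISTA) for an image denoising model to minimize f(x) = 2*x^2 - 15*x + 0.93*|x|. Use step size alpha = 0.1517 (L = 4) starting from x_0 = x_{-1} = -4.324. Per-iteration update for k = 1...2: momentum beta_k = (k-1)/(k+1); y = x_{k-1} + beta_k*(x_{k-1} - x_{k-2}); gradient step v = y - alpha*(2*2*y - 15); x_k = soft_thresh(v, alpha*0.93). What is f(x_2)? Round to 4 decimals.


FISTA on f(x) = 2*x^2 - 15*x + 0.93*|x|
L = 4, alpha = 0.1517
Iteration 1: beta = 0.0, y = -4.324 + 0.0*(-4.324 + 4.324) = -4.324
  grad(y) = -32.296, v = y - alpha*grad = 0.5753
  prox(v) = soft_thresh(0.5753, 0.1411) = 0.4342
Iteration 2: beta = 0.3333, y = 0.4342 + 0.3333*(0.4342 + 4.324) = 2.0203
  grad(y) = -6.9188, v = y - alpha*grad = 3.0699
  prox(v) = soft_thresh(3.0699, 0.1411) = 2.9288
f(x_2) = 2*2.9288^2 - 15*2.9288 + 0.93*|2.9288| = -24.0525


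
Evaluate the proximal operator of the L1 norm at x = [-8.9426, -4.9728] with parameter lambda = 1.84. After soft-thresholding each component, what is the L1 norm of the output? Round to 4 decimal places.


Soft-thresholding with lambda = 1.84:
prox(-8.9426) = sign(-8.9426)*max(|-8.9426| - 1.84, 0) = -7.1026
prox(-4.9728) = sign(-4.9728)*max(|-4.9728| - 1.84, 0) = -3.1328
prox(x) = [-7.1026, -3.1328]
||prox(x)||_1 = 7.1026 + 3.1328 = 10.2354


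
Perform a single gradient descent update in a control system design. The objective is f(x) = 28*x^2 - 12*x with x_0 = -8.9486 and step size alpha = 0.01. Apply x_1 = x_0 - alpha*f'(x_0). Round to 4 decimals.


We compute the gradient at x_0 and apply the update.
f'(x) = 56*x - 12
f'(-8.9486) = 56*-8.9486 - 12 = -513.1216
x_1 = -8.9486 - 0.01*-513.1216 = -3.8174


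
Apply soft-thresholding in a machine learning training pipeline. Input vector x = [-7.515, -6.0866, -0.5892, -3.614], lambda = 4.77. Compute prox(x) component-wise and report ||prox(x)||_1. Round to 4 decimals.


Soft-thresholding with lambda = 4.77:
prox(-7.515) = sign(-7.515)*max(|-7.515| - 4.77, 0) = -2.745
prox(-6.0866) = sign(-6.0866)*max(|-6.0866| - 4.77, 0) = -1.3166
prox(-0.5892) = sign(-0.5892)*max(|-0.5892| - 4.77, 0) = 0.0
prox(-3.614) = sign(-3.614)*max(|-3.614| - 4.77, 0) = 0.0
prox(x) = [-2.745, -1.3166, 0.0, 0.0]
||prox(x)||_1 = 2.745 + 1.3166 + 0.0 + 0.0 = 4.0616


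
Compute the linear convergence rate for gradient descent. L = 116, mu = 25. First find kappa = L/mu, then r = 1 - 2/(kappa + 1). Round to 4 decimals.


Step 1: Compute the condition number.
kappa = L/mu = 116/25 = 4.64
Step 2: Compute the convergence rate.
r = 1 - 2/(kappa + 1) = 1 - 2*mu/(L + mu) = (L - mu)/(L + mu) = 91/141 = 0.6454


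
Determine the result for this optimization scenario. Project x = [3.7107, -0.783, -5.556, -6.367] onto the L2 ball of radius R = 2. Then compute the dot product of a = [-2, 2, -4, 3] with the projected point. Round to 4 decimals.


Step 1: Compute ||x|| (intermediates to 6 decimals).
||x|| = sqrt(3.7107^2 + (-0.783)^2 + (-5.556)^2 + (-6.367)^2) = 9.2623
Step 2: Project.
Since ||x|| > R, scale = R/||x|| = 2/9.2623 = 0.215929, proj(x) = scale * x
proj(x) = [0.801248, -0.169072, -1.199702, -1.37482]
Step 3: Dot product.
a^T * proj(x) = -2*0.801248 + 2*(-0.169072) - 4*(-1.199702) + 3*(-1.37482) = -1.2663


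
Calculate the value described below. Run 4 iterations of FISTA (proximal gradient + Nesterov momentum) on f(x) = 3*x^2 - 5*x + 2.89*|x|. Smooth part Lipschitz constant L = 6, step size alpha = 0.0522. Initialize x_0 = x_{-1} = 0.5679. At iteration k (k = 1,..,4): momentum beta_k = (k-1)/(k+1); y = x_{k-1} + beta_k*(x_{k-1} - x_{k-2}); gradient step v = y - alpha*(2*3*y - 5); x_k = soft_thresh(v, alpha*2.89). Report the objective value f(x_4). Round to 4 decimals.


FISTA on f(x) = 3*x^2 - 5*x + 2.89*|x|
L = 6, alpha = 0.0522
Iteration 1: beta = 0.0, y = 0.5679 + 0.0*(0.5679 - 0.5679) = 0.5679
  grad(y) = -1.5926, v = y - alpha*grad = 0.651
  prox(v) = soft_thresh(0.651, 0.1509) = 0.5002
Iteration 2: beta = 0.3333, y = 0.5002 + 0.3333*(0.5002 - 0.5679) = 0.4776
  grad(y) = -2.1344, v = y - alpha*grad = 0.589
  prox(v) = soft_thresh(0.589, 0.1509) = 0.4382
Iteration 3: beta = 0.5, y = 0.4382 + 0.5*(0.4382 - 0.5002) = 0.4071
  grad(y) = -2.5571, v = y - alpha*grad = 0.5406
  prox(v) = soft_thresh(0.5406, 0.1509) = 0.3898
Iteration 4: beta = 0.6, y = 0.3898 + 0.6*(0.3898 - 0.4382) = 0.3607
  grad(y) = -2.8356, v = y - alpha*grad = 0.5088
  prox(v) = soft_thresh(0.5088, 0.1509) = 0.3579
f(x_4) = 3*0.3579^2 - 5*0.3579 + 2.89*|0.3579| = -0.3709


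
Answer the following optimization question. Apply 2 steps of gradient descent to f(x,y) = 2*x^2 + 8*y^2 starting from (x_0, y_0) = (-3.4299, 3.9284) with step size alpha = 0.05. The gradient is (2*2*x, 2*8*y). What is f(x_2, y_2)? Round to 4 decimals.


Gradient descent on f(x,y) = 2*x^2 + 8*y^2.
Starting point: (-3.4299, 3.9284), alpha = 0.05
Step 1: grad_x = 2*2*-3.4299 = -13.7196, grad_y = 2*8*3.9284 = 62.8544
  x_1 = -3.4299 - 0.05*-13.7196 = -2.7439
  y_1 = 3.9284 - 0.05*62.8544 = 0.7857
Step 2: grad_x = 2*2*-2.7439 = -10.9757, grad_y = 2*8*0.7857 = 12.5709
  x_2 = -2.7439 - 0.05*-10.9757 = -2.1951
  y_2 = 0.7857 - 0.05*12.5709 = 0.1571
f(-2.1951, 0.1571) = 2*(-2.1951)^2 + 8*0.1571^2 = 9.8348


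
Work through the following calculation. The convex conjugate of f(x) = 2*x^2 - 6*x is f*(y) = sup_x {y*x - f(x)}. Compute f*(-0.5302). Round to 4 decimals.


f*(y) = sup_x {y*x - a*x^2 - b*x} = sup_x {(y-b)*x - a*x^2}
FOC: (y - b) - 2a*x = 0 => x* = (y - b)/(2a)
x* = (-0.5302 + 6)/(2*2) = 1.3675
f*(-0.5302) = (y-b)^2/(4a) = (-0.5302 + 6)^2/(4*2)
= 29.9187/8 = 3.7398


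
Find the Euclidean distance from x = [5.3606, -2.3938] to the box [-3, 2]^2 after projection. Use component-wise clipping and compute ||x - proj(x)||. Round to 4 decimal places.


Project each component onto [-3, 2].
clip(5.3606) = 2.0, clip(-2.3938) = -2.3938
Projection = [2.0, -2.3938]
Squared diffs: [11.2936, 0.0]
Distance = sqrt(11.2936) = 3.3606


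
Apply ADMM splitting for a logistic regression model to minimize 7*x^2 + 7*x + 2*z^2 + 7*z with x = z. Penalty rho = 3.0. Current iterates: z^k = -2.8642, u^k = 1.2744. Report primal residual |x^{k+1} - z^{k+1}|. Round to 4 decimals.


ADMM iteration with rho = 3.0, z^k = -2.8642, u^k = 1.2744
Step 1: x-update.
Minimize 7*x^2 + 7*x + (3.0/2)*(x + 2.8642 + 1.2744)^2
FOC: (2*7 + 3.0)*x = -7 + 3.0*(-2.8642 - 1.2744)
x^{k+1} = -1.1421
Step 2: z-update.
Minimize 2*z^2 + 7*z + (3.0/2)*(-1.1421 - z + 1.2744)^2
FOC: (2*2 + 3.0)*z = -7 + 3.0*(-1.1421 + 1.2744)
z^{k+1} = -0.9433
Step 3: u-update.
u^{k+1} = 1.2744 - 1.1421 + 0.9433 = 1.0756
Step 4: Primal residual = |-1.1421 + 0.9433| = 0.1988


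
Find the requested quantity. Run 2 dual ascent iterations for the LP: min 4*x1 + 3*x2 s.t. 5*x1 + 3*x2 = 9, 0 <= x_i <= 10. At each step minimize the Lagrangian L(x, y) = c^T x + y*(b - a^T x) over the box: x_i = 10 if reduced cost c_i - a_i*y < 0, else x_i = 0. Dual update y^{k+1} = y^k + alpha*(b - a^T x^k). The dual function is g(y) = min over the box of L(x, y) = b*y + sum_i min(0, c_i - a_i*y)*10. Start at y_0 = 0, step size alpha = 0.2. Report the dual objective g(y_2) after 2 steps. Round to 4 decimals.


Dual ascent for LP: min 4*x1 + 3*x2, 5*x1 + 3*x2 = 9, 0 <= x_i <= 10
Step 1: y^k = 0.0, reduced costs: (4.0, 3.0)
  x^k = (0.0, 0.0), subgradient = b - a^T x = 9.0
  y^{k+1} = 0.0 + 0.2*9.0 = 1.8
Step 2: y^k = 1.8, reduced costs: (-5.0, -2.4)
  x^k = (10.0, 10.0), subgradient = b - a^T x = -71.0
  y^{k+1} = 1.8 + 0.2*-71.0 = -12.4
Dual objective at y_2 = -12.4: reduced costs (66.0, 40.2), box minimizer x = (0.0, 0.0)
g(y_2) = b*y + (c1 - a1*y)*x1 + (c2 - a2*y)*x2 = 9*(-12.4) + 66.0*0.0 + 40.2*0.0 = -111.6 + 0.0 + 0.0 = -111.6


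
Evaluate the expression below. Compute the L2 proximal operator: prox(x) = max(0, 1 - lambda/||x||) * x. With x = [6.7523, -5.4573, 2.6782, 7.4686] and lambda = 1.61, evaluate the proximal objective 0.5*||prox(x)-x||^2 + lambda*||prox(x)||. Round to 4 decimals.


Step 1: Compute ||x||.
||x|| = 11.7613
Step 2: Compute scaling factor.
scale = max(0, 1 - 1.61/11.7613) = 0.8631
Step 3: prox(x) = [5.828, -4.7103, 2.3116, 6.4462]
||prox(x)|| = 10.1513
Step 4: Proximal objective.
0.5*||prox-x||^2 = 1.2961
lambda*||prox|| = 16.3436
Total = 17.6397


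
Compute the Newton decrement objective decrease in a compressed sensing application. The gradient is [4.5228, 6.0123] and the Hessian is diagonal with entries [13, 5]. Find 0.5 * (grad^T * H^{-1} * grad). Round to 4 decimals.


Step 1: H is diagonal, so H^(-1) * g = [0.3479, 1.2025].
Step 2: g^T H^(-1) g = sum_i g_i^2 / H_ii
  = (4.5228)^2/13 + (6.0123)^2/5
  = 1.5735 + 7.2296 = 8.8031
Step 3: Objective decrease = 0.5 * g^T H^(-1) g = 4.4015


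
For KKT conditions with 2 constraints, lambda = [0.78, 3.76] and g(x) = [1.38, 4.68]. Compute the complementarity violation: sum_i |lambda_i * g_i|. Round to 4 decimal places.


KKT complementary slackness check:
lambda_1 * g_1 = 0.78 * 1.38 = 1.0764
lambda_2 * g_2 = 3.76 * 4.68 = 17.5968
Total violation = 1.0764 + 17.5968 = 18.6732


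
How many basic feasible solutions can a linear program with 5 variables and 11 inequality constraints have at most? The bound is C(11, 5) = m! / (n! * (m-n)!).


Each vertex corresponds to some choice of n active constraints out of m, so the number of vertices is at most C(m, n) = m! / (n!(m-n)!).
m = 11, n = 5
Numerator: 11 * 10 * 9 * 8 * 7
Denominator: 5! = 120
C(11, 5) = 462


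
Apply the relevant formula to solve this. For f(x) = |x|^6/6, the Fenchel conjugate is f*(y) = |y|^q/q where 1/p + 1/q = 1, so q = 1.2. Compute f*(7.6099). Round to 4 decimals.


The conjugate exponent q satisfies 1/p + 1/q = 1.
p = 6, so q = 6/(6 - 1) = 1.2
|y|^q = 7.6099^1.2 = 11.4197
f*(7.6099) = 11.4197 / 1.2 = 9.5164


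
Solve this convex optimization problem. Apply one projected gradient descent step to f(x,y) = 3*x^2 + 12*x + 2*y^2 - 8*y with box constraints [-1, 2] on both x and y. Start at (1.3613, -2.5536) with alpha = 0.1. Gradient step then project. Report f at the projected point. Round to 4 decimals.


Step 1: Compute gradient at (1.3613, -2.5536).
grad_x = 2*3*1.3613 + 12 = 20.1678
grad_y = 2*2*-2.5536 - 8 = -18.2144
Step 2: Gradient step.
x_raw = 1.3613 - 0.1*20.1678 = -0.6555
y_raw = -2.5536 - 0.1*-18.2144 = -0.7322
Step 3: Project onto [-1, 2].
x_proj = clip(-0.6555) = -0.6555
y_proj = clip(-0.7322) = -0.7322
Step 4: Evaluate f.
f(-0.6555, -0.7322) = 0.3526


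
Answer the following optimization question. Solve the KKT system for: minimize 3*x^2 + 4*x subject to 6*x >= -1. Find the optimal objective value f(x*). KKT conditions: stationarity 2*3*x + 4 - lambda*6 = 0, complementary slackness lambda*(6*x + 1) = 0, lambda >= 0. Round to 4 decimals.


Step 1: Try lambda = 0 (constraint inactive).
x_unc = -4/(2*3) = -0.6667
Check: 6*-0.6667 = -4.0002 < -1 -- violated!
Step 2: Constraint must be active: 6*x = -1
x* = -1/6 = -0.1667 (rounded; the exact value -1/6 is used below)
lambda = (2*3*(-1/6) + 4)/6 = 0.5
Step 3: Compute optimal value.
f(x*) = 3*(-1/6)^2 + 4*(-1/6) = -0.5833


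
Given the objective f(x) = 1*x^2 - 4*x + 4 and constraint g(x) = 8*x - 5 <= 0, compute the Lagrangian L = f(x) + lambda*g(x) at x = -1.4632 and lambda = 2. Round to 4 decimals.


Step 1: Evaluate f(x).
f(-1.4632) = 1*(-1.4632)^2 - 4*(-1.4632) + 4 = 11.9938
Step 2: Evaluate g(x).
g(-1.4632) = 8*-1.4632 - 5 = -16.7056
Step 3: Compute Lagrangian.
L = 11.9938 + 2*-16.7056 = -21.4174


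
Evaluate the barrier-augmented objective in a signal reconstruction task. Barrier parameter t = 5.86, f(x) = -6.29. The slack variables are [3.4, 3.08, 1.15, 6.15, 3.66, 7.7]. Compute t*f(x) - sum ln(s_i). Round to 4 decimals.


Step 1: Compute log-barrier.
ln values: [1.2238, 1.1249, 0.1398, 1.8165, 1.2975, 2.0412]
phi = -(1.2238 + 1.1249 + 0.1398 + 1.8165 + 1.2975 + 2.0412) = -7.6436
Step 2: Compute augmented objective.
t*f(x) = 5.86*-6.29 = -36.8594
Total = -36.8594 - 7.6436 = -44.503


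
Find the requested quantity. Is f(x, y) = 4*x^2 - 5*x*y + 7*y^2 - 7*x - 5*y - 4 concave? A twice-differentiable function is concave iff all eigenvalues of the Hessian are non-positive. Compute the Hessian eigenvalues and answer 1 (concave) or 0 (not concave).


The Hessian of f(x,y) = 4*x^2 - 5*x*y + 7*y^2 - 7*x - 5*y - 4 is:
H = [[8, -5], [-5, 14]]
Trace = 8 + 14 = 22
Determinant = 8*14 - (-5)^2 = 87
Discriminant = (22)^2 - 4*87 = 136.0
Eigenvalues: lambda_1 = 5.169, lambda_2 = 16.831
The function is not concave.

0


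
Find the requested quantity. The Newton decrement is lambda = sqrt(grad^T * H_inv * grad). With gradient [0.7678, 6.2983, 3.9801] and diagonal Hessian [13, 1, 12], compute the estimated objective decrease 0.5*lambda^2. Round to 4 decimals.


Step 1: H is diagonal, so H^(-1) * g = [0.0591, 6.2983, 0.3317].
Step 2: g^T H^(-1) g = sum_i g_i^2 / H_ii
  = (0.7678)^2/13 + (6.2983)^2/1 + (3.9801)^2/12
  = 0.0453 + 39.6686 + 1.3201 = 41.034
Step 3: Objective decrease = 0.5 * g^T H^(-1) g = 20.517


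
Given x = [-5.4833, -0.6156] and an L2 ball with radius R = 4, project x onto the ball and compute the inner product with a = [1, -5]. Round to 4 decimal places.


Step 1: Compute ||x|| (intermediates to 6 decimals).
||x|| = sqrt((-5.4833)^2 + (-0.6156)^2) = 5.517748
Step 2: Project.
Since ||x|| > R, scale = R/||x|| = 4/5.517748 = 0.724933, proj(x) = scale * x
proj(x) = [-3.975025, -0.446269]
Step 3: Dot product.
a^T * proj(x) = 1*(-3.975025) - 5*(-0.446269) = -1.7437


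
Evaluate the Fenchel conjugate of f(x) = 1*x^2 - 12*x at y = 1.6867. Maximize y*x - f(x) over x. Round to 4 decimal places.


f*(y) = sup_x {y*x - a*x^2 - b*x} = sup_x {(y-b)*x - a*x^2}
FOC: (y - b) - 2a*x = 0 => x* = (y - b)/(2a)
x* = (1.6867 + 12)/(2*1) = 6.8434
f*(1.6867) = (y-b)^2/(4a) = (1.6867 + 12)^2/(4*1)
= 187.3258/4 = 46.8314


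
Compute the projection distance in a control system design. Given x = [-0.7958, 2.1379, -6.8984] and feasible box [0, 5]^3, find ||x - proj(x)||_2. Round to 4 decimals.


Project each component onto [0, 5].
clip(-0.7958) = 0.0, clip(2.1379) = 2.1379, clip(-6.8984) = 0.0
Projection = [0.0, 2.1379, 0.0]
Squared diffs: [0.6333, 0.0, 47.5879]
Distance = sqrt(48.2212) = 6.9442


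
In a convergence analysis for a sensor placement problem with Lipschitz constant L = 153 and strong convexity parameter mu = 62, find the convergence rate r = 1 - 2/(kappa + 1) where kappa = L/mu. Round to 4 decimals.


Step 1: Compute the condition number.
kappa = L/mu = 153/62 = 2.4677
Step 2: Compute the convergence rate.
r = 1 - 2/(kappa + 1) = 1 - 2*mu/(L + mu) = (L - mu)/(L + mu) = 91/215 = 0.4233


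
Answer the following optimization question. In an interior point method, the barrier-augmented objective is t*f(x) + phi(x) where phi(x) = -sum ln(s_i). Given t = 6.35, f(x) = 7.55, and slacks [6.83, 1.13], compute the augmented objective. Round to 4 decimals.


Step 1: Compute log-barrier.
ln values: [1.9213, 0.1222]
phi = -(1.9213 + 0.1222) = -2.0435
Step 2: Compute augmented objective.
t*f(x) = 6.35*7.55 = 47.9425
Total = 47.9425 - 2.0435 = 45.899


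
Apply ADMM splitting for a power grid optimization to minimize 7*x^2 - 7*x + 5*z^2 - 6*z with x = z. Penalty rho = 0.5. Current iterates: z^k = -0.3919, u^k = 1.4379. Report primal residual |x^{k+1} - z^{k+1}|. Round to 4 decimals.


ADMM iteration with rho = 0.5, z^k = -0.3919, u^k = 1.4379
Step 1: x-update.
Minimize 7*x^2 - 7*x + (0.5/2)*(x + 0.3919 + 1.4379)^2
FOC: (2*7 + 0.5)*x = 7 + 0.5*(-0.3919 - 1.4379)
x^{k+1} = 0.4197
Step 2: z-update.
Minimize 5*z^2 - 6*z + (0.5/2)*(0.4197 - z + 1.4379)^2
FOC: (2*5 + 0.5)*z = 6 + 0.5*(0.4197 + 1.4379)
z^{k+1} = 0.6599
Step 3: u-update.
u^{k+1} = 1.4379 + 0.4197 - 0.6599 = 1.1977
Step 4: Primal residual = |0.4197 - 0.6599| = 0.2402


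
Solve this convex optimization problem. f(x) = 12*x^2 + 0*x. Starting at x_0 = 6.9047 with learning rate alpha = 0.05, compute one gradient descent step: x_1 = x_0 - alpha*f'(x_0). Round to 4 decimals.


We compute the gradient at x_0 and apply the update.
f'(x) = 24*x + 0
f'(6.9047) = 24*6.9047 + 0 = 165.7128
x_1 = 6.9047 - 0.05*165.7128 = -1.3809


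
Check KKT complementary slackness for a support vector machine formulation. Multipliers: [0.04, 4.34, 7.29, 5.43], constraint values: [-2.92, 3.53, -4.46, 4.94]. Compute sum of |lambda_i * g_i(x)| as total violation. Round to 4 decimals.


KKT complementary slackness check:
lambda_1 * g_1 = 0.04 * -2.92 = -0.1168
lambda_2 * g_2 = 4.34 * 3.53 = 15.3202
lambda_3 * g_3 = 7.29 * -4.46 = -32.5134
lambda_4 * g_4 = 5.43 * 4.94 = 26.8242
Total violation = 0.1168 + 15.3202 + 32.5134 + 26.8242 = 74.7746


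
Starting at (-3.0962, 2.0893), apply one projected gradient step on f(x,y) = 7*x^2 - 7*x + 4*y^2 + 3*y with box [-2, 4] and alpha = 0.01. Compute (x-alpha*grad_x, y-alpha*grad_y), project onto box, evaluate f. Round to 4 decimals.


Step 1: Compute gradient at (-3.0962, 2.0893).
grad_x = 2*7*-3.0962 - 7 = -50.3468
grad_y = 2*4*2.0893 + 3 = 19.7144
Step 2: Gradient step.
x_raw = -3.0962 - 0.01*-50.3468 = -2.5927
y_raw = 2.0893 - 0.01*19.7144 = 1.8922
Step 3: Project onto [-2, 4].
x_proj = clip(-2.5927) = -2.0
y_proj = clip(1.8922) = 1.8922
Step 4: Evaluate f.
f(-2.0, 1.8922) = 61.9975


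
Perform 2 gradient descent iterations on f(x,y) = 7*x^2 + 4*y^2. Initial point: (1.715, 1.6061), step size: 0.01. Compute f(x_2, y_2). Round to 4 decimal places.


Gradient descent on f(x,y) = 7*x^2 + 4*y^2.
Starting point: (1.715, 1.6061), alpha = 0.01
Step 1: grad_x = 2*7*1.715 = 24.01, grad_y = 2*4*1.6061 = 12.8488
  x_1 = 1.715 - 0.01*24.01 = 1.4749
  y_1 = 1.6061 - 0.01*12.8488 = 1.4776
Step 2: grad_x = 2*7*1.4749 = 20.6486, grad_y = 2*4*1.4776 = 11.8209
  x_2 = 1.4749 - 0.01*20.6486 = 1.2684
  y_2 = 1.4776 - 0.01*11.8209 = 1.3594
f(1.2684, 1.3594) = 7*1.2684^2 + 4*1.3594^2 = 18.654


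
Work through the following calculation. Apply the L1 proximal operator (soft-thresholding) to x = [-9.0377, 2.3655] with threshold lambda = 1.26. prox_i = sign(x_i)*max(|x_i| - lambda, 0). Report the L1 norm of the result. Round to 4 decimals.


Soft-thresholding with lambda = 1.26:
prox(-9.0377) = sign(-9.0377)*max(|-9.0377| - 1.26, 0) = -7.7777
prox(2.3655) = sign(2.3655)*max(|2.3655| - 1.26, 0) = 1.1055
prox(x) = [-7.7777, 1.1055]
||prox(x)||_1 = 7.7777 + 1.1055 = 8.8832


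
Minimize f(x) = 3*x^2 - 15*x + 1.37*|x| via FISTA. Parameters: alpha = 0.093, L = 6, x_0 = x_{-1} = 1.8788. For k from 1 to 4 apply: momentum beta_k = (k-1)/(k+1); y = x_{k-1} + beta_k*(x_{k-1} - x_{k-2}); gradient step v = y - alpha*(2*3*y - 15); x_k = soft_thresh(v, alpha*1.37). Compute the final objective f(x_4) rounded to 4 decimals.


FISTA on f(x) = 3*x^2 - 15*x + 1.37*|x|
L = 6, alpha = 0.093
Iteration 1: beta = 0.0, y = 1.8788 + 0.0*(1.8788 - 1.8788) = 1.8788
  grad(y) = -3.7272, v = y - alpha*grad = 2.2254
  prox(v) = soft_thresh(2.2254, 0.1274) = 2.098
Iteration 2: beta = 0.3333, y = 2.098 + 0.3333*(2.098 - 1.8788) = 2.1711
  grad(y) = -1.9734, v = y - alpha*grad = 2.3546
  prox(v) = soft_thresh(2.3546, 0.1274) = 2.2272
Iteration 3: beta = 0.5, y = 2.2272 + 0.5*(2.2272 - 2.098) = 2.2918
  grad(y) = -1.2491, v = y - alpha*grad = 2.408
  prox(v) = soft_thresh(2.408, 0.1274) = 2.2806
Iteration 4: beta = 0.6, y = 2.2806 + 0.6*(2.2806 - 2.2272) = 2.3126
  grad(y) = -1.1245, v = y - alpha*grad = 2.4172
  prox(v) = soft_thresh(2.4172, 0.1274) = 2.2898
f(x_4) = 3*2.2898^2 - 15*2.2898 + 1.37*|2.2898| = -15.4804


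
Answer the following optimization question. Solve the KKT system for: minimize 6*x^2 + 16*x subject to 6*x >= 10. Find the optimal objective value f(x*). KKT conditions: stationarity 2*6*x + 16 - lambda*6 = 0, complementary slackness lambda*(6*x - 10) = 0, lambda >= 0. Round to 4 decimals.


Step 1: Try lambda = 0 (constraint inactive).
x_unc = -16/(2*6) = -1.3333
Check: 6*-1.3333 = -7.9998 < 10 -- violated!
Step 2: Constraint must be active: 6*x = 10
x* = 10/6 = 5/3 = 1.6667 (rounded; the exact value 5/3 is used below)
lambda = (2*6*(5/3) + 16)/6 = 6.0
Step 3: Compute optimal value.
f(x*) = 6*(5/3)^2 + 16*(5/3) = 43.3333


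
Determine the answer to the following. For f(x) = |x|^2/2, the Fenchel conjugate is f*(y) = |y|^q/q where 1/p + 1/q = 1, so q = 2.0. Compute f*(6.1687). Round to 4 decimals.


The conjugate exponent q satisfies 1/p + 1/q = 1.
p = 2, so q = 2/(2 - 1) = 2.0
|y|^q = 6.1687^2.0 = 38.0529
f*(6.1687) = 38.0529 / 2.0 = 19.0264


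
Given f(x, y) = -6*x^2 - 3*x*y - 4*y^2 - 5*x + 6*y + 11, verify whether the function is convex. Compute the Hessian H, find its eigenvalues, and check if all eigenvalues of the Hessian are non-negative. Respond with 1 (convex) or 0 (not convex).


The Hessian of f(x,y) = -6*x^2 - 3*x*y - 4*y^2 - 5*x + 6*y + 11 is:
H = [[-12, -3], [-3, -8]]
Trace = -12 - 8 = -20
Determinant = -12*-8 - (-3)^2 = 87
Discriminant = (-20)^2 - 4*87 = 52.0
Eigenvalues: lambda_1 = -13.6056, lambda_2 = -6.3944
The function is not convex.

0


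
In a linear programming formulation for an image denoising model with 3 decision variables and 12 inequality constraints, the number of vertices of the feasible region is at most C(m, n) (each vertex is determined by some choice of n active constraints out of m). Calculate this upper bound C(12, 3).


Each vertex corresponds to some choice of n active constraints out of m, so the number of vertices is at most C(m, n) = m! / (n!(m-n)!).
m = 12, n = 3
Numerator: 12 * 11 * 10
Denominator: 3! = 6
C(12, 3) = 220


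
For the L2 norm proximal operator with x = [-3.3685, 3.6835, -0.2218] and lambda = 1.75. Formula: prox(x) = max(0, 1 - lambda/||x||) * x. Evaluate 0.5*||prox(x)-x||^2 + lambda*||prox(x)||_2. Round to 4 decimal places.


Step 1: Compute ||x||.
||x|| = 4.9964
Step 2: Compute scaling factor.
scale = max(0, 1 - 1.75/4.9964) = 0.6497
Step 3: prox(x) = [-2.1887, 2.3933, -0.1441]
||prox(x)|| = 3.2464
Step 4: Proximal objective.
0.5*||prox-x||^2 = 1.5313
lambda*||prox|| = 5.6812
Total = 7.2125
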